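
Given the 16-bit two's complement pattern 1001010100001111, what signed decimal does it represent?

Binary: 1001010100001111
Sign bit: 1 (negative)
Invert: 0110101011110000
Add 1:  0110101011110001
Magnitude: 0110101011110001 = 16384 + 8192 + 2048 + 512 + 128 + 64 + 32 + 16 + 1 = 27377
Value: -27377



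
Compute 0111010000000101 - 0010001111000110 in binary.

Method 1 - Direct subtraction (column by column from the right: bit − bit − borrow-in; if negative, add 2 and borrow 1 from the next column):
borrow: 0000011111111100
        0111010000000101
-       0010001111000110
------------------------
        0101000000111111

Method 2 - Add two's complement:
Two's complement of 0010001111000110: invert → 1101110000111001, add 1 → 1101110000111010
  0111010000000101
+ 1101110000111010
------------------
 10101000000111111  (end carry out of the top bit = 1)
Discarding the end carry: 0101000000111111
Decimal check:
  0111010000000101 = 16384 + 8192 + 4096 + 1024 + 4 + 1 = 29701
  0010001111000110 = 8192 + 512 + 256 + 128 + 64 + 4 + 2 = 9158
  29701 - 9158 = 20543, and 0101000000111111 = 16384 + 4096 + 32 + 16 + 8 + 4 + 2 + 1 = 20543 ✓



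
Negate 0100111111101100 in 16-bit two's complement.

Original: 0100111111101100
Step 1 - Invert all bits: 1011000000010011
Step 2 - Add 1: 1011000000010100
Verification: 0100111111101100 + 1011000000010100 = 10000000000000000; discarding the end carry (carry out of the top bit) leaves the 16-bit value 0000000000000000, as required for x + (-x)



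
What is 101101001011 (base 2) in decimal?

Sum of powers of 2 for each 1-bit:
2^0 + 2^1 + 2^3 + 2^6 + 2^8 + 2^9 + 2^11
= 1 + 2 + 8 + 64 + 256 + 512 + 2048
= 2891



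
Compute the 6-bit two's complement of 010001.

Original: 010001
Step 1 - Invert all bits: 101110
Step 2 - Add 1: 101111
Verification: 010001 + 101111 = 1000000; discarding the end carry (carry out of the top bit) leaves the 6-bit value 000000, as required for x + (-x)



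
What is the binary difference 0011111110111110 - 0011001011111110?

Method 1 - Direct subtraction (column by column from the right: bit − bit − borrow-in; if negative, add 2 and borrow 1 from the next column):
borrow: 0000000110000000
        0011111110111110
-       0011001011111110
------------------------
        0000110011000000

Method 2 - Add two's complement:
Two's complement of 0011001011111110: invert → 1100110100000001, add 1 → 1100110100000010
  0011111110111110
+ 1100110100000010
------------------
 10000110011000000  (end carry out of the top bit = 1)
Discarding the end carry: 0000110011000000
Decimal check:
  0011111110111110 = 8192 + 4096 + 2048 + 1024 + 512 + 256 + 128 + 32 + 16 + 8 + 4 + 2 = 16318
  0011001011111110 = 8192 + 4096 + 512 + 128 + 64 + 32 + 16 + 8 + 4 + 2 = 13054
  16318 - 13054 = 3264, and 0000110011000000 = 2048 + 1024 + 128 + 64 = 3264 ✓



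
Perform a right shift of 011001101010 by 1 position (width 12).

Original: 011001101010 (decimal 1642)
Shift right by 1 position
Drop the 1 low bit; fill with zero on the left
Result: 001100110101 (decimal 821)
Equivalent: 1642 >> 1 = 1642 ÷ 2^1 = 821



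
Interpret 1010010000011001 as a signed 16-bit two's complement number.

Binary: 1010010000011001
Sign bit: 1 (negative)
Invert: 0101101111100110
Add 1:  0101101111100111
Magnitude: 0101101111100111 = 16384 + 4096 + 2048 + 512 + 256 + 128 + 64 + 32 + 4 + 2 + 1 = 23527
Value: -23527



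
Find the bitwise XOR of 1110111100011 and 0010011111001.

XOR: 1 when bits differ
  1110111100011
^ 0010011111001
---------------
  1100100011010
Decimal: 7651 ^ 1273 = 6426



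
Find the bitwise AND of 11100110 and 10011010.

AND: 1 only when both bits are 1
  11100110
& 10011010
----------
  10000010
Decimal: 230 & 154 = 130



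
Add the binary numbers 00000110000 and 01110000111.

Add column by column from the right: bit + bit + carry-in; write the sum mod 2, carry 1 when the sum is 2 or 3.
carry:  00000000000
        00000110000
+       01110000111
-------------------
       001110110111
(the carry out of the leftmost column, 0, becomes the leading bit)
Decimal check:
  00000110000 = 32 + 16 = 48
  01110000111 = 512 + 256 + 128 + 4 + 2 + 1 = 903
  48 + 903 = 951, and 001110110111 = 512 + 256 + 128 + 32 + 16 + 4 + 2 + 1 = 951 ✓



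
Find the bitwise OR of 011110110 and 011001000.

OR: 1 when either bit is 1
  011110110
| 011001000
-----------
  011111110
Decimal: 246 | 200 = 254



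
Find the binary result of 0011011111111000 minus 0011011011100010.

Method 1 - Direct subtraction (column by column from the right: bit − bit − borrow-in; if negative, add 2 and borrow 1 from the next column):
borrow: 0000000000001100
        0011011111111000
-       0011011011100010
------------------------
        0000000100010110

Method 2 - Add two's complement:
Two's complement of 0011011011100010: invert → 1100100100011101, add 1 → 1100100100011110
  0011011111111000
+ 1100100100011110
------------------
 10000000100010110  (end carry out of the top bit = 1)
Discarding the end carry: 0000000100010110
Decimal check:
  0011011111111000 = 8192 + 4096 + 1024 + 512 + 256 + 128 + 64 + 32 + 16 + 8 = 14328
  0011011011100010 = 8192 + 4096 + 1024 + 512 + 128 + 64 + 32 + 2 = 14050
  14328 - 14050 = 278, and 0000000100010110 = 256 + 16 + 4 + 2 = 278 ✓



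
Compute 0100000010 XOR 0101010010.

XOR: 1 when bits differ
  0100000010
^ 0101010010
------------
  0001010000
Decimal: 258 ^ 338 = 80



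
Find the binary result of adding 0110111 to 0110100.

Add column by column from the right: bit + bit + carry-in; write the sum mod 2, carry 1 when the sum is 2 or 3.
carry:  1101000
        0110111
+       0110100
---------------
       01101011
(the carry out of the leftmost column, 0, becomes the leading bit)
Decimal check:
  0110111 = 32 + 16 + 4 + 2 + 1 = 55
  0110100 = 32 + 16 + 4 = 52
  55 + 52 = 107, and 01101011 = 64 + 32 + 8 + 2 + 1 = 107 ✓



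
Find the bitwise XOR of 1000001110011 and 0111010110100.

XOR: 1 when bits differ
  1000001110011
^ 0111010110100
---------------
  1111011000111
Decimal: 4211 ^ 3764 = 7879



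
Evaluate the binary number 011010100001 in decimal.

Sum of powers of 2 for each 1-bit:
2^0 + 2^5 + 2^7 + 2^9 + 2^10
= 1 + 32 + 128 + 512 + 1024
= 1697



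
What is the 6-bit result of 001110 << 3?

Original: 001110 (decimal 14)
Shift left by 3 positions
Append 3 zeros on the right and drop the 3 high bits that overflow the 6-bit width
Result: 110000 (decimal 48)
Equivalent: 14 << 3 = 14 × 2^3 = 112, truncated to 6 bits = 48



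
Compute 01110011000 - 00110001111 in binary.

Method 1 - Direct subtraction (column by column from the right: bit − bit − borrow-in; if negative, add 2 and borrow 1 from the next column):
borrow: 00000011110
        01110011000
-       00110001111
-------------------
        01000001001

Method 2 - Add two's complement:
Two's complement of 00110001111: invert → 11001110000, add 1 → 11001110001
  01110011000
+ 11001110001
-------------
 101000001001  (end carry out of the top bit = 1)
Discarding the end carry: 01000001001
Decimal check:
  01110011000 = 512 + 256 + 128 + 16 + 8 = 920
  00110001111 = 256 + 128 + 8 + 4 + 2 + 1 = 399
  920 - 399 = 521, and 01000001001 = 512 + 8 + 1 = 521 ✓



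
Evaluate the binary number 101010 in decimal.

Sum of powers of 2 for each 1-bit:
2^1 + 2^3 + 2^5
= 2 + 8 + 32
= 42



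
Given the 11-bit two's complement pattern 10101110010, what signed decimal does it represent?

Binary: 10101110010
Sign bit: 1 (negative)
Invert: 01010001101
Add 1:  01010001110
Magnitude: 01010001110 = 512 + 128 + 8 + 4 + 2 = 654
Value: -654



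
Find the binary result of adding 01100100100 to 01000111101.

Add column by column from the right: bit + bit + carry-in; write the sum mod 2, carry 1 when the sum is 2 or 3.
carry:  10001111000
        01100100100
+       01000111101
-------------------
       010101100001
(the carry out of the leftmost column, 0, becomes the leading bit)
Decimal check:
  01100100100 = 512 + 256 + 32 + 4 = 804
  01000111101 = 512 + 32 + 16 + 8 + 4 + 1 = 573
  804 + 573 = 1377, and 010101100001 = 1024 + 256 + 64 + 32 + 1 = 1377 ✓



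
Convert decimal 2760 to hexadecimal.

Using repeated division by 16 (digits 10–15 are A–F):
2760 ÷ 16 = 172 remainder 8
172 ÷ 16 = 10 remainder 12 (C)
10 ÷ 16 = 0 remainder 10 (A)
Reading remainders bottom to top: AC8



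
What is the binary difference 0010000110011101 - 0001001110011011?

Method 1 - Direct subtraction (column by column from the right: bit − bit − borrow-in; if negative, add 2 and borrow 1 from the next column):
borrow: 0011110000000100
        0010000110011101
-       0001001110011011
------------------------
        0000111000000010

Method 2 - Add two's complement:
Two's complement of 0001001110011011: invert → 1110110001100100, add 1 → 1110110001100101
  0010000110011101
+ 1110110001100101
------------------
 10000111000000010  (end carry out of the top bit = 1)
Discarding the end carry: 0000111000000010
Decimal check:
  0010000110011101 = 8192 + 256 + 128 + 16 + 8 + 4 + 1 = 8605
  0001001110011011 = 4096 + 512 + 256 + 128 + 16 + 8 + 2 + 1 = 5019
  8605 - 5019 = 3586, and 0000111000000010 = 2048 + 1024 + 512 + 2 = 3586 ✓



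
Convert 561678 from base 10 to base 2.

Using repeated division by 2:
561678 ÷ 2 = 280839 remainder 0
280839 ÷ 2 = 140419 remainder 1
140419 ÷ 2 = 70209 remainder 1
70209 ÷ 2 = 35104 remainder 1
35104 ÷ 2 = 17552 remainder 0
17552 ÷ 2 = 8776 remainder 0
8776 ÷ 2 = 4388 remainder 0
4388 ÷ 2 = 2194 remainder 0
2194 ÷ 2 = 1097 remainder 0
1097 ÷ 2 = 548 remainder 1
548 ÷ 2 = 274 remainder 0
274 ÷ 2 = 137 remainder 0
137 ÷ 2 = 68 remainder 1
68 ÷ 2 = 34 remainder 0
34 ÷ 2 = 17 remainder 0
17 ÷ 2 = 8 remainder 1
8 ÷ 2 = 4 remainder 0
4 ÷ 2 = 2 remainder 0
2 ÷ 2 = 1 remainder 0
1 ÷ 2 = 0 remainder 1
Reading remainders bottom to top: 10001001001000001110



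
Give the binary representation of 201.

Using repeated division by 2:
201 ÷ 2 = 100 remainder 1
100 ÷ 2 = 50 remainder 0
50 ÷ 2 = 25 remainder 0
25 ÷ 2 = 12 remainder 1
12 ÷ 2 = 6 remainder 0
6 ÷ 2 = 3 remainder 0
3 ÷ 2 = 1 remainder 1
1 ÷ 2 = 0 remainder 1
Reading remainders bottom to top: 11001001



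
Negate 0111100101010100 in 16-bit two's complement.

Original: 0111100101010100
Step 1 - Invert all bits: 1000011010101011
Step 2 - Add 1: 1000011010101100
Verification: 0111100101010100 + 1000011010101100 = 10000000000000000; discarding the end carry (carry out of the top bit) leaves the 16-bit value 0000000000000000, as required for x + (-x)



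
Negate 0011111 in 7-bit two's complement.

Original: 0011111
Step 1 - Invert all bits: 1100000
Step 2 - Add 1: 1100001
Verification: 0011111 + 1100001 = 10000000; discarding the end carry (carry out of the top bit) leaves the 7-bit value 0000000, as required for x + (-x)



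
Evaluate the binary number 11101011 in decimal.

Sum of powers of 2 for each 1-bit:
2^0 + 2^1 + 2^3 + 2^5 + 2^6 + 2^7
= 1 + 2 + 8 + 32 + 64 + 128
= 235



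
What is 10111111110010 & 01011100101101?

AND: 1 only when both bits are 1
  10111111110010
& 01011100101101
----------------
  00011100100000
Decimal: 12274 & 5933 = 1824



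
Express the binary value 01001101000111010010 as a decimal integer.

Sum of powers of 2 for each 1-bit:
2^1 + 2^4 + 2^6 + 2^7 + 2^8 + 2^12 + 2^14 + 2^15 + 2^18
= 2 + 16 + 64 + 128 + 256 + 4096 + 16384 + 32768 + 262144
= 315858



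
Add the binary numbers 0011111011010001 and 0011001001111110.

Add column by column from the right: bit + bit + carry-in; write the sum mod 2, carry 1 when the sum is 2 or 3.
carry:  0111110111100000
        0011111011010001
+       0011001001111110
------------------------
       00111000101001111
(the carry out of the leftmost column, 0, becomes the leading bit)
Decimal check:
  0011111011010001 = 8192 + 4096 + 2048 + 1024 + 512 + 128 + 64 + 16 + 1 = 16081
  0011001001111110 = 8192 + 4096 + 512 + 64 + 32 + 16 + 8 + 4 + 2 = 12926
  16081 + 12926 = 29007, and 00111000101001111 = 16384 + 8192 + 4096 + 256 + 64 + 8 + 4 + 2 + 1 = 29007 ✓



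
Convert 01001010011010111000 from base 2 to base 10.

Sum of powers of 2 for each 1-bit:
2^3 + 2^4 + 2^5 + 2^7 + 2^9 + 2^10 + 2^13 + 2^15 + 2^18
= 8 + 16 + 32 + 128 + 512 + 1024 + 8192 + 32768 + 262144
= 304824



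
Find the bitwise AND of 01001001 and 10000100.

AND: 1 only when both bits are 1
  01001001
& 10000100
----------
  00000000
Decimal: 73 & 132 = 0



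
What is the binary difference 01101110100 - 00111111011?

Method 1 - Direct subtraction (column by column from the right: bit − bit − borrow-in; if negative, add 2 and borrow 1 from the next column):
borrow: 01111110110
        01101110100
-       00111111011
-------------------
        00101111001

Method 2 - Add two's complement:
Two's complement of 00111111011: invert → 11000000100, add 1 → 11000000101
  01101110100
+ 11000000101
-------------
 100101111001  (end carry out of the top bit = 1)
Discarding the end carry: 00101111001
Decimal check:
  01101110100 = 512 + 256 + 64 + 32 + 16 + 4 = 884
  00111111011 = 256 + 128 + 64 + 32 + 16 + 8 + 2 + 1 = 507
  884 - 507 = 377, and 00101111001 = 256 + 64 + 32 + 16 + 8 + 1 = 377 ✓



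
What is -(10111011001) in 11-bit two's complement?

Original (sign bit 1, negative): 10111011001
Step 1 - Invert all bits: 01000100110
Step 2 - Add 1: 01000100111
Verification: 10111011001 + 01000100111 = 100000000000; discarding the end carry (carry out of the top bit) leaves the 11-bit value 00000000000, as required for x + (-x)



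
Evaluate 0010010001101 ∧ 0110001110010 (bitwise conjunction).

AND: 1 only when both bits are 1
  0010010001101
& 0110001110010
---------------
  0010000000000
Decimal: 1165 & 3186 = 1024



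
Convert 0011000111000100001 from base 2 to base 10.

Sum of powers of 2 for each 1-bit:
2^0 + 2^5 + 2^9 + 2^10 + 2^11 + 2^15 + 2^16
= 1 + 32 + 512 + 1024 + 2048 + 32768 + 65536
= 101921



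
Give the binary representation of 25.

Using repeated division by 2:
25 ÷ 2 = 12 remainder 1
12 ÷ 2 = 6 remainder 0
6 ÷ 2 = 3 remainder 0
3 ÷ 2 = 1 remainder 1
1 ÷ 2 = 0 remainder 1
Reading remainders bottom to top: 11001



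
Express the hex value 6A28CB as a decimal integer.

Expand by place value (powers of 16):
Digit values: A = 10, C = 12, B = 11
6A28CB = 6 × 16^5 + 10 × 16^4 + 2 × 16^3 + 8 × 16^2 + 12 × 16^1 + 11 × 16^0
= 6 × 1048576 + 10 × 65536 + 2 × 4096 + 8 × 256 + 12 × 16 + 11 × 1
= 6291456 + 655360 + 8192 + 2048 + 192 + 11
= 6957259



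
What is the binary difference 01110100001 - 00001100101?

Method 1 - Direct subtraction (column by column from the right: bit − bit − borrow-in; if negative, add 2 and borrow 1 from the next column):
borrow: 00011111000
        01110100001
-       00001100101
-------------------
        01100111100

Method 2 - Add two's complement:
Two's complement of 00001100101: invert → 11110011010, add 1 → 11110011011
  01110100001
+ 11110011011
-------------
 101100111100  (end carry out of the top bit = 1)
Discarding the end carry: 01100111100
Decimal check:
  01110100001 = 512 + 256 + 128 + 32 + 1 = 929
  00001100101 = 64 + 32 + 4 + 1 = 101
  929 - 101 = 828, and 01100111100 = 512 + 256 + 32 + 16 + 8 + 4 = 828 ✓



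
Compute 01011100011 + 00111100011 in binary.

Add column by column from the right: bit + bit + carry-in; write the sum mod 2, carry 1 when the sum is 2 or 3.
carry:  11111000110
        01011100011
+       00111100011
-------------------
       010011000110
(the carry out of the leftmost column, 0, becomes the leading bit)
Decimal check:
  01011100011 = 512 + 128 + 64 + 32 + 2 + 1 = 739
  00111100011 = 256 + 128 + 64 + 32 + 2 + 1 = 483
  739 + 483 = 1222, and 010011000110 = 1024 + 128 + 64 + 4 + 2 = 1222 ✓



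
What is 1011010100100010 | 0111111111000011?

OR: 1 when either bit is 1
  1011010100100010
| 0111111111000011
------------------
  1111111111100011
Decimal: 46370 | 32707 = 65507



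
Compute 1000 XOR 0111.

XOR: 1 when bits differ
  1000
^ 0111
------
  1111
Decimal: 8 ^ 7 = 15



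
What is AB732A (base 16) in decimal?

Expand by place value (powers of 16):
Digit values: A = 10, B = 11
AB732A = 10 × 16^5 + 11 × 16^4 + 7 × 16^3 + 3 × 16^2 + 2 × 16^1 + 10 × 16^0
= 10 × 1048576 + 11 × 65536 + 7 × 4096 + 3 × 256 + 2 × 16 + 10 × 1
= 10485760 + 720896 + 28672 + 768 + 32 + 10
= 11236138



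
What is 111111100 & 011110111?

AND: 1 only when both bits are 1
  111111100
& 011110111
-----------
  011110100
Decimal: 508 & 247 = 244



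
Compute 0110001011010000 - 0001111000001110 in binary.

Method 1 - Direct subtraction (column by column from the right: bit − bit − borrow-in; if negative, add 2 and borrow 1 from the next column):
borrow: 0011100000011100
        0110001011010000
-       0001111000001110
------------------------
        0100010011000010

Method 2 - Add two's complement:
Two's complement of 0001111000001110: invert → 1110000111110001, add 1 → 1110000111110010
  0110001011010000
+ 1110000111110010
------------------
 10100010011000010  (end carry out of the top bit = 1)
Discarding the end carry: 0100010011000010
Decimal check:
  0110001011010000 = 16384 + 8192 + 512 + 128 + 64 + 16 = 25296
  0001111000001110 = 4096 + 2048 + 1024 + 512 + 8 + 4 + 2 = 7694
  25296 - 7694 = 17602, and 0100010011000010 = 16384 + 1024 + 128 + 64 + 2 = 17602 ✓



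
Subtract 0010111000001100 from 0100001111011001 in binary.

Method 1 - Direct subtraction (column by column from the right: bit − bit − borrow-in; if negative, add 2 and borrow 1 from the next column):
borrow: 0111100000011000
        0100001111011001
-       0010111000001100
------------------------
        0001010111001101

Method 2 - Add two's complement:
Two's complement of 0010111000001100: invert → 1101000111110011, add 1 → 1101000111110100
  0100001111011001
+ 1101000111110100
------------------
 10001010111001101  (end carry out of the top bit = 1)
Discarding the end carry: 0001010111001101
Decimal check:
  0100001111011001 = 16384 + 512 + 256 + 128 + 64 + 16 + 8 + 1 = 17369
  0010111000001100 = 8192 + 2048 + 1024 + 512 + 8 + 4 = 11788
  17369 - 11788 = 5581, and 0001010111001101 = 4096 + 1024 + 256 + 128 + 64 + 8 + 4 + 1 = 5581 ✓



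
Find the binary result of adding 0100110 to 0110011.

Add column by column from the right: bit + bit + carry-in; write the sum mod 2, carry 1 when the sum is 2 or 3.
carry:  1001100
        0100110
+       0110011
---------------
       01011001
(the carry out of the leftmost column, 0, becomes the leading bit)
Decimal check:
  0100110 = 32 + 4 + 2 = 38
  0110011 = 32 + 16 + 2 + 1 = 51
  38 + 51 = 89, and 01011001 = 64 + 16 + 8 + 1 = 89 ✓



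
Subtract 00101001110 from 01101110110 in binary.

Method 1 - Direct subtraction (column by column from the right: bit − bit − borrow-in; if negative, add 2 and borrow 1 from the next column):
borrow: 00000010000
        01101110110
-       00101001110
-------------------
        01000101000

Method 2 - Add two's complement:
Two's complement of 00101001110: invert → 11010110001, add 1 → 11010110010
  01101110110
+ 11010110010
-------------
 101000101000  (end carry out of the top bit = 1)
Discarding the end carry: 01000101000
Decimal check:
  01101110110 = 512 + 256 + 64 + 32 + 16 + 4 + 2 = 886
  00101001110 = 256 + 64 + 8 + 4 + 2 = 334
  886 - 334 = 552, and 01000101000 = 512 + 32 + 8 = 552 ✓



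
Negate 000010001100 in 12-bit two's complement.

Original: 000010001100
Step 1 - Invert all bits: 111101110011
Step 2 - Add 1: 111101110100
Verification: 000010001100 + 111101110100 = 1000000000000; discarding the end carry (carry out of the top bit) leaves the 12-bit value 000000000000, as required for x + (-x)



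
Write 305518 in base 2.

Using repeated division by 2:
305518 ÷ 2 = 152759 remainder 0
152759 ÷ 2 = 76379 remainder 1
76379 ÷ 2 = 38189 remainder 1
38189 ÷ 2 = 19094 remainder 1
19094 ÷ 2 = 9547 remainder 0
9547 ÷ 2 = 4773 remainder 1
4773 ÷ 2 = 2386 remainder 1
2386 ÷ 2 = 1193 remainder 0
1193 ÷ 2 = 596 remainder 1
596 ÷ 2 = 298 remainder 0
298 ÷ 2 = 149 remainder 0
149 ÷ 2 = 74 remainder 1
74 ÷ 2 = 37 remainder 0
37 ÷ 2 = 18 remainder 1
18 ÷ 2 = 9 remainder 0
9 ÷ 2 = 4 remainder 1
4 ÷ 2 = 2 remainder 0
2 ÷ 2 = 1 remainder 0
1 ÷ 2 = 0 remainder 1
Reading remainders bottom to top: 1001010100101101110



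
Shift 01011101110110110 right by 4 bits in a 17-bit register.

Original: 01011101110110110 (decimal 48054)
Shift right by 4 positions
Drop the 4 low bits; fill with zeros on the left
Result: 00000101110111011 (decimal 3003)
Equivalent: 48054 >> 4 = 48054 ÷ 2^4 = 3003



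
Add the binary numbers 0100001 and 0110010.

Add column by column from the right: bit + bit + carry-in; write the sum mod 2, carry 1 when the sum is 2 or 3.
carry:  1000000
        0100001
+       0110010
---------------
       01010011
(the carry out of the leftmost column, 0, becomes the leading bit)
Decimal check:
  0100001 = 32 + 1 = 33
  0110010 = 32 + 16 + 2 = 50
  33 + 50 = 83, and 01010011 = 64 + 16 + 2 + 1 = 83 ✓



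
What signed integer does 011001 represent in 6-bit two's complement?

Binary: 011001
Sign bit: 0 (non-negative)
Read directly as an unsigned value:
011001 = 16 + 8 + 1 = 25
Value: 25



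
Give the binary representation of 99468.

Using repeated division by 2:
99468 ÷ 2 = 49734 remainder 0
49734 ÷ 2 = 24867 remainder 0
24867 ÷ 2 = 12433 remainder 1
12433 ÷ 2 = 6216 remainder 1
6216 ÷ 2 = 3108 remainder 0
3108 ÷ 2 = 1554 remainder 0
1554 ÷ 2 = 777 remainder 0
777 ÷ 2 = 388 remainder 1
388 ÷ 2 = 194 remainder 0
194 ÷ 2 = 97 remainder 0
97 ÷ 2 = 48 remainder 1
48 ÷ 2 = 24 remainder 0
24 ÷ 2 = 12 remainder 0
12 ÷ 2 = 6 remainder 0
6 ÷ 2 = 3 remainder 0
3 ÷ 2 = 1 remainder 1
1 ÷ 2 = 0 remainder 1
Reading remainders bottom to top: 11000010010001100



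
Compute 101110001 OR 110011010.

OR: 1 when either bit is 1
  101110001
| 110011010
-----------
  111111011
Decimal: 369 | 410 = 507



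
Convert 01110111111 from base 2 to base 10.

Sum of powers of 2 for each 1-bit:
2^0 + 2^1 + 2^2 + 2^3 + 2^4 + 2^5 + 2^7 + 2^8 + 2^9
= 1 + 2 + 4 + 8 + 16 + 32 + 128 + 256 + 512
= 959



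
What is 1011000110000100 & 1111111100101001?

AND: 1 only when both bits are 1
  1011000110000100
& 1111111100101001
------------------
  1011000100000000
Decimal: 45444 & 65321 = 45312



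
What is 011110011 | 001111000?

OR: 1 when either bit is 1
  011110011
| 001111000
-----------
  011111011
Decimal: 243 | 120 = 251



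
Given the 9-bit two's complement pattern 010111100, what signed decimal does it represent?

Binary: 010111100
Sign bit: 0 (non-negative)
Read directly as an unsigned value:
010111100 = 128 + 32 + 16 + 8 + 4 = 188
Value: 188



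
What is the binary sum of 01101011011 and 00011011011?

Add column by column from the right: bit + bit + carry-in; write the sum mod 2, carry 1 when the sum is 2 or 3.
carry:  11110110110
        01101011011
+       00011011011
-------------------
       010000110110
(the carry out of the leftmost column, 0, becomes the leading bit)
Decimal check:
  01101011011 = 512 + 256 + 64 + 16 + 8 + 2 + 1 = 859
  00011011011 = 128 + 64 + 16 + 8 + 2 + 1 = 219
  859 + 219 = 1078, and 010000110110 = 1024 + 32 + 16 + 4 + 2 = 1078 ✓



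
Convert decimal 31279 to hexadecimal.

Using repeated division by 16 (digits 10–15 are A–F):
31279 ÷ 16 = 1954 remainder 15 (F)
1954 ÷ 16 = 122 remainder 2
122 ÷ 16 = 7 remainder 10 (A)
7 ÷ 16 = 0 remainder 7
Reading remainders bottom to top: 7A2F



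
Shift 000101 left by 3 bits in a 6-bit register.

Original: 000101 (decimal 5)
Shift left by 3 positions
Append 3 zeros on the right
Result: 101000 (decimal 40)
Equivalent: 5 << 3 = 5 × 2^3 = 40



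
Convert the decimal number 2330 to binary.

Using repeated division by 2:
2330 ÷ 2 = 1165 remainder 0
1165 ÷ 2 = 582 remainder 1
582 ÷ 2 = 291 remainder 0
291 ÷ 2 = 145 remainder 1
145 ÷ 2 = 72 remainder 1
72 ÷ 2 = 36 remainder 0
36 ÷ 2 = 18 remainder 0
18 ÷ 2 = 9 remainder 0
9 ÷ 2 = 4 remainder 1
4 ÷ 2 = 2 remainder 0
2 ÷ 2 = 1 remainder 0
1 ÷ 2 = 0 remainder 1
Reading remainders bottom to top: 100100011010



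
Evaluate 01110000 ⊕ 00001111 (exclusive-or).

XOR: 1 when bits differ
  01110000
^ 00001111
----------
  01111111
Decimal: 112 ^ 15 = 127



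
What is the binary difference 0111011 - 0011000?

Method 1 - Direct subtraction (column by column from the right: bit − bit − borrow-in; if negative, add 2 and borrow 1 from the next column):
borrow: 0000000
        0111011
-       0011000
---------------
        0100011

Method 2 - Add two's complement:
Two's complement of 0011000: invert → 1100111, add 1 → 1101000
  0111011
+ 1101000
---------
 10100011  (end carry out of the top bit = 1)
Discarding the end carry: 0100011
Decimal check:
  0111011 = 32 + 16 + 8 + 2 + 1 = 59
  0011000 = 16 + 8 = 24
  59 - 24 = 35, and 0100011 = 32 + 2 + 1 = 35 ✓



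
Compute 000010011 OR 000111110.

OR: 1 when either bit is 1
  000010011
| 000111110
-----------
  000111111
Decimal: 19 | 62 = 63



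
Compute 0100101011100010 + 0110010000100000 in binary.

Add column by column from the right: bit + bit + carry-in; write the sum mod 2, carry 1 when the sum is 2 or 3.
carry:  1000000111000000
        0100101011100010
+       0110010000100000
------------------------
       01010111100000010
(the carry out of the leftmost column, 0, becomes the leading bit)
Decimal check:
  0100101011100010 = 16384 + 2048 + 512 + 128 + 64 + 32 + 2 = 19170
  0110010000100000 = 16384 + 8192 + 1024 + 32 = 25632
  19170 + 25632 = 44802, and 01010111100000010 = 32768 + 8192 + 2048 + 1024 + 512 + 256 + 2 = 44802 ✓



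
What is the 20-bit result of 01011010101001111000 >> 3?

Original: 01011010101001111000 (decimal 371320)
Shift right by 3 positions
Drop the 3 low bits; fill with zeros on the left
Result: 00001011010101001111 (decimal 46415)
Equivalent: 371320 >> 3 = 371320 ÷ 2^3 = 46415



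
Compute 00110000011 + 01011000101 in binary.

Add column by column from the right: bit + bit + carry-in; write the sum mod 2, carry 1 when the sum is 2 or 3.
carry:  11100001110
        00110000011
+       01011000101
-------------------
       010001001000
(the carry out of the leftmost column, 0, becomes the leading bit)
Decimal check:
  00110000011 = 256 + 128 + 2 + 1 = 387
  01011000101 = 512 + 128 + 64 + 4 + 1 = 709
  387 + 709 = 1096, and 010001001000 = 1024 + 64 + 8 = 1096 ✓



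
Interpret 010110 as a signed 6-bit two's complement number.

Binary: 010110
Sign bit: 0 (non-negative)
Read directly as an unsigned value:
010110 = 16 + 4 + 2 = 22
Value: 22



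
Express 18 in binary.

Using repeated division by 2:
18 ÷ 2 = 9 remainder 0
9 ÷ 2 = 4 remainder 1
4 ÷ 2 = 2 remainder 0
2 ÷ 2 = 1 remainder 0
1 ÷ 2 = 0 remainder 1
Reading remainders bottom to top: 10010



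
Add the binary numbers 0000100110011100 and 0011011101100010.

Add column by column from the right: bit + bit + carry-in; write the sum mod 2, carry 1 when the sum is 2 or 3.
carry:  0111111000000000
        0000100110011100
+       0011011101100010
------------------------
       00100000011111110
(the carry out of the leftmost column, 0, becomes the leading bit)
Decimal check:
  0000100110011100 = 2048 + 256 + 128 + 16 + 8 + 4 = 2460
  0011011101100010 = 8192 + 4096 + 1024 + 512 + 256 + 64 + 32 + 2 = 14178
  2460 + 14178 = 16638, and 00100000011111110 = 16384 + 128 + 64 + 32 + 16 + 8 + 4 + 2 = 16638 ✓



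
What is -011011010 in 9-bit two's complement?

Original: 011011010
Step 1 - Invert all bits: 100100101
Step 2 - Add 1: 100100110
Verification: 011011010 + 100100110 = 1000000000; discarding the end carry (carry out of the top bit) leaves the 9-bit value 000000000, as required for x + (-x)



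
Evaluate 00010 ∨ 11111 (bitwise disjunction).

OR: 1 when either bit is 1
  00010
| 11111
-------
  11111
Decimal: 2 | 31 = 31



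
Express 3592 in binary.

Using repeated division by 2:
3592 ÷ 2 = 1796 remainder 0
1796 ÷ 2 = 898 remainder 0
898 ÷ 2 = 449 remainder 0
449 ÷ 2 = 224 remainder 1
224 ÷ 2 = 112 remainder 0
112 ÷ 2 = 56 remainder 0
56 ÷ 2 = 28 remainder 0
28 ÷ 2 = 14 remainder 0
14 ÷ 2 = 7 remainder 0
7 ÷ 2 = 3 remainder 1
3 ÷ 2 = 1 remainder 1
1 ÷ 2 = 0 remainder 1
Reading remainders bottom to top: 111000001000



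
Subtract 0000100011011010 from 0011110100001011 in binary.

Method 1 - Direct subtraction (column by column from the right: bit − bit − borrow-in; if negative, add 2 and borrow 1 from the next column):
borrow: 0000000111100000
        0011110100001011
-       0000100011011010
------------------------
        0011010000110001

Method 2 - Add two's complement:
Two's complement of 0000100011011010: invert → 1111011100100101, add 1 → 1111011100100110
  0011110100001011
+ 1111011100100110
------------------
 10011010000110001  (end carry out of the top bit = 1)
Discarding the end carry: 0011010000110001
Decimal check:
  0011110100001011 = 8192 + 4096 + 2048 + 1024 + 256 + 8 + 2 + 1 = 15627
  0000100011011010 = 2048 + 128 + 64 + 16 + 8 + 2 = 2266
  15627 - 2266 = 13361, and 0011010000110001 = 8192 + 4096 + 1024 + 32 + 16 + 1 = 13361 ✓



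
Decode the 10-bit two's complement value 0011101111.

Binary: 0011101111
Sign bit: 0 (non-negative)
Read directly as an unsigned value:
0011101111 = 128 + 64 + 32 + 8 + 4 + 2 + 1 = 239
Value: 239



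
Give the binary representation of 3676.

Using repeated division by 2:
3676 ÷ 2 = 1838 remainder 0
1838 ÷ 2 = 919 remainder 0
919 ÷ 2 = 459 remainder 1
459 ÷ 2 = 229 remainder 1
229 ÷ 2 = 114 remainder 1
114 ÷ 2 = 57 remainder 0
57 ÷ 2 = 28 remainder 1
28 ÷ 2 = 14 remainder 0
14 ÷ 2 = 7 remainder 0
7 ÷ 2 = 3 remainder 1
3 ÷ 2 = 1 remainder 1
1 ÷ 2 = 0 remainder 1
Reading remainders bottom to top: 111001011100



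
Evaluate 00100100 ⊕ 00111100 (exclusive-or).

XOR: 1 when bits differ
  00100100
^ 00111100
----------
  00011000
Decimal: 36 ^ 60 = 24



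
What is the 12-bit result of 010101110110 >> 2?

Original: 010101110110 (decimal 1398)
Shift right by 2 positions
Drop the 2 low bits; fill with zeros on the left
Result: 000101011101 (decimal 349)
Equivalent: 1398 >> 2 = 1398 ÷ 2^2 = 349



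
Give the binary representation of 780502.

Using repeated division by 2:
780502 ÷ 2 = 390251 remainder 0
390251 ÷ 2 = 195125 remainder 1
195125 ÷ 2 = 97562 remainder 1
97562 ÷ 2 = 48781 remainder 0
48781 ÷ 2 = 24390 remainder 1
24390 ÷ 2 = 12195 remainder 0
12195 ÷ 2 = 6097 remainder 1
6097 ÷ 2 = 3048 remainder 1
3048 ÷ 2 = 1524 remainder 0
1524 ÷ 2 = 762 remainder 0
762 ÷ 2 = 381 remainder 0
381 ÷ 2 = 190 remainder 1
190 ÷ 2 = 95 remainder 0
95 ÷ 2 = 47 remainder 1
47 ÷ 2 = 23 remainder 1
23 ÷ 2 = 11 remainder 1
11 ÷ 2 = 5 remainder 1
5 ÷ 2 = 2 remainder 1
2 ÷ 2 = 1 remainder 0
1 ÷ 2 = 0 remainder 1
Reading remainders bottom to top: 10111110100011010110



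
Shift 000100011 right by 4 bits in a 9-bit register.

Original: 000100011 (decimal 35)
Shift right by 4 positions
Drop the 4 low bits; fill with zeros on the left
Result: 000000010 (decimal 2)
Equivalent: 35 >> 4 = 35 ÷ 2^4 = 2



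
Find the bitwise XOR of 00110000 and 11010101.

XOR: 1 when bits differ
  00110000
^ 11010101
----------
  11100101
Decimal: 48 ^ 213 = 229



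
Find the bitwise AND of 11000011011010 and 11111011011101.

AND: 1 only when both bits are 1
  11000011011010
& 11111011011101
----------------
  11000011011000
Decimal: 12506 & 16093 = 12504



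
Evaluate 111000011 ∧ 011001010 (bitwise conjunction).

AND: 1 only when both bits are 1
  111000011
& 011001010
-----------
  011000010
Decimal: 451 & 202 = 194



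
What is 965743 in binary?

Using repeated division by 2:
965743 ÷ 2 = 482871 remainder 1
482871 ÷ 2 = 241435 remainder 1
241435 ÷ 2 = 120717 remainder 1
120717 ÷ 2 = 60358 remainder 1
60358 ÷ 2 = 30179 remainder 0
30179 ÷ 2 = 15089 remainder 1
15089 ÷ 2 = 7544 remainder 1
7544 ÷ 2 = 3772 remainder 0
3772 ÷ 2 = 1886 remainder 0
1886 ÷ 2 = 943 remainder 0
943 ÷ 2 = 471 remainder 1
471 ÷ 2 = 235 remainder 1
235 ÷ 2 = 117 remainder 1
117 ÷ 2 = 58 remainder 1
58 ÷ 2 = 29 remainder 0
29 ÷ 2 = 14 remainder 1
14 ÷ 2 = 7 remainder 0
7 ÷ 2 = 3 remainder 1
3 ÷ 2 = 1 remainder 1
1 ÷ 2 = 0 remainder 1
Reading remainders bottom to top: 11101011110001101111



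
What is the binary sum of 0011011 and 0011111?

Add column by column from the right: bit + bit + carry-in; write the sum mod 2, carry 1 when the sum is 2 or 3.
carry:  0111110
        0011011
+       0011111
---------------
       00111010
(the carry out of the leftmost column, 0, becomes the leading bit)
Decimal check:
  0011011 = 16 + 8 + 2 + 1 = 27
  0011111 = 16 + 8 + 4 + 2 + 1 = 31
  27 + 31 = 58, and 00111010 = 32 + 16 + 8 + 2 = 58 ✓



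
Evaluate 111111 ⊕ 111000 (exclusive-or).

XOR: 1 when bits differ
  111111
^ 111000
--------
  000111
Decimal: 63 ^ 56 = 7



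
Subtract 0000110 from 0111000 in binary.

Method 1 - Direct subtraction (column by column from the right: bit − bit − borrow-in; if negative, add 2 and borrow 1 from the next column):
borrow: 0001100
        0111000
-       0000110
---------------
        0110010

Method 2 - Add two's complement:
Two's complement of 0000110: invert → 1111001, add 1 → 1111010
  0111000
+ 1111010
---------
 10110010  (end carry out of the top bit = 1)
Discarding the end carry: 0110010
Decimal check:
  0111000 = 32 + 16 + 8 = 56
  0000110 = 4 + 2 = 6
  56 - 6 = 50, and 0110010 = 32 + 16 + 2 = 50 ✓



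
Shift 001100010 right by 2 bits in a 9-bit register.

Original: 001100010 (decimal 98)
Shift right by 2 positions
Drop the 2 low bits; fill with zeros on the left
Result: 000011000 (decimal 24)
Equivalent: 98 >> 2 = 98 ÷ 2^2 = 24



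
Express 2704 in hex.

Using repeated division by 16 (digits 10–15 are A–F):
2704 ÷ 16 = 169 remainder 0
169 ÷ 16 = 10 remainder 9
10 ÷ 16 = 0 remainder 10 (A)
Reading remainders bottom to top: A90



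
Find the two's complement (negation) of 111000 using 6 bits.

Original (sign bit 1, negative): 111000
Step 1 - Invert all bits: 000111
Step 2 - Add 1: 001000
Verification: 111000 + 001000 = 1000000; discarding the end carry (carry out of the top bit) leaves the 6-bit value 000000, as required for x + (-x)



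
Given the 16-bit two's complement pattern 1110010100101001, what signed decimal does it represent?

Binary: 1110010100101001
Sign bit: 1 (negative)
Invert: 0001101011010110
Add 1:  0001101011010111
Magnitude: 0001101011010111 = 4096 + 2048 + 512 + 128 + 64 + 16 + 4 + 2 + 1 = 6871
Value: -6871



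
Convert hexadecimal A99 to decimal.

Expand by place value (powers of 16):
Digit values: A = 10
A99 = 10 × 16^2 + 9 × 16^1 + 9 × 16^0
= 10 × 256 + 9 × 16 + 9 × 1
= 2560 + 144 + 9
= 2713



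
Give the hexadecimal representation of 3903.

Using repeated division by 16 (digits 10–15 are A–F):
3903 ÷ 16 = 243 remainder 15 (F)
243 ÷ 16 = 15 remainder 3
15 ÷ 16 = 0 remainder 15 (F)
Reading remainders bottom to top: F3F



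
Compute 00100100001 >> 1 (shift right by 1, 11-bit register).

Original: 00100100001 (decimal 289)
Shift right by 1 position
Drop the 1 low bit; fill with zero on the left
Result: 00010010000 (decimal 144)
Equivalent: 289 >> 1 = 289 ÷ 2^1 = 144



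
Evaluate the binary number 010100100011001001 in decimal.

Sum of powers of 2 for each 1-bit:
2^0 + 2^3 + 2^6 + 2^7 + 2^11 + 2^14 + 2^16
= 1 + 8 + 64 + 128 + 2048 + 16384 + 65536
= 84169



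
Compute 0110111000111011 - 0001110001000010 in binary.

Method 1 - Direct subtraction (column by column from the right: bit − bit − borrow-in; if negative, add 2 and borrow 1 from the next column):
borrow: 0010001110000000
        0110111000111011
-       0001110001000010
------------------------
        0101000111111001

Method 2 - Add two's complement:
Two's complement of 0001110001000010: invert → 1110001110111101, add 1 → 1110001110111110
  0110111000111011
+ 1110001110111110
------------------
 10101000111111001  (end carry out of the top bit = 1)
Discarding the end carry: 0101000111111001
Decimal check:
  0110111000111011 = 16384 + 8192 + 2048 + 1024 + 512 + 32 + 16 + 8 + 2 + 1 = 28219
  0001110001000010 = 4096 + 2048 + 1024 + 64 + 2 = 7234
  28219 - 7234 = 20985, and 0101000111111001 = 16384 + 4096 + 256 + 128 + 64 + 32 + 16 + 8 + 1 = 20985 ✓



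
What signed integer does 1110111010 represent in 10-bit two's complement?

Binary: 1110111010
Sign bit: 1 (negative)
Invert: 0001000101
Add 1:  0001000110
Magnitude: 0001000110 = 64 + 4 + 2 = 70
Value: -70



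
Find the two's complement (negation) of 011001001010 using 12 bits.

Original: 011001001010
Step 1 - Invert all bits: 100110110101
Step 2 - Add 1: 100110110110
Verification: 011001001010 + 100110110110 = 1000000000000; discarding the end carry (carry out of the top bit) leaves the 12-bit value 000000000000, as required for x + (-x)



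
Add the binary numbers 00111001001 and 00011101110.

Add column by column from the right: bit + bit + carry-in; write the sum mod 2, carry 1 when the sum is 2 or 3.
carry:  01110010000
        00111001001
+       00011101110
-------------------
       001010110111
(the carry out of the leftmost column, 0, becomes the leading bit)
Decimal check:
  00111001001 = 256 + 128 + 64 + 8 + 1 = 457
  00011101110 = 128 + 64 + 32 + 8 + 4 + 2 = 238
  457 + 238 = 695, and 001010110111 = 512 + 128 + 32 + 16 + 4 + 2 + 1 = 695 ✓



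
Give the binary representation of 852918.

Using repeated division by 2:
852918 ÷ 2 = 426459 remainder 0
426459 ÷ 2 = 213229 remainder 1
213229 ÷ 2 = 106614 remainder 1
106614 ÷ 2 = 53307 remainder 0
53307 ÷ 2 = 26653 remainder 1
26653 ÷ 2 = 13326 remainder 1
13326 ÷ 2 = 6663 remainder 0
6663 ÷ 2 = 3331 remainder 1
3331 ÷ 2 = 1665 remainder 1
1665 ÷ 2 = 832 remainder 1
832 ÷ 2 = 416 remainder 0
416 ÷ 2 = 208 remainder 0
208 ÷ 2 = 104 remainder 0
104 ÷ 2 = 52 remainder 0
52 ÷ 2 = 26 remainder 0
26 ÷ 2 = 13 remainder 0
13 ÷ 2 = 6 remainder 1
6 ÷ 2 = 3 remainder 0
3 ÷ 2 = 1 remainder 1
1 ÷ 2 = 0 remainder 1
Reading remainders bottom to top: 11010000001110110110



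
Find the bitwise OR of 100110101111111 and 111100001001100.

OR: 1 when either bit is 1
  100110101111111
| 111100001001100
-----------------
  111110101111111
Decimal: 19839 | 30796 = 32127



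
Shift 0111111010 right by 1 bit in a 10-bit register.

Original: 0111111010 (decimal 506)
Shift right by 1 position
Drop the 1 low bit; fill with zero on the left
Result: 0011111101 (decimal 253)
Equivalent: 506 >> 1 = 506 ÷ 2^1 = 253



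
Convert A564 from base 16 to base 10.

Expand by place value (powers of 16):
Digit values: A = 10
A564 = 10 × 16^3 + 5 × 16^2 + 6 × 16^1 + 4 × 16^0
= 10 × 4096 + 5 × 256 + 6 × 16 + 4 × 1
= 40960 + 1280 + 96 + 4
= 42340



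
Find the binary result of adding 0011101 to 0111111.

Add column by column from the right: bit + bit + carry-in; write the sum mod 2, carry 1 when the sum is 2 or 3.
carry:  1111110
        0011101
+       0111111
---------------
       01011100
(the carry out of the leftmost column, 0, becomes the leading bit)
Decimal check:
  0011101 = 16 + 8 + 4 + 1 = 29
  0111111 = 32 + 16 + 8 + 4 + 2 + 1 = 63
  29 + 63 = 92, and 01011100 = 64 + 16 + 8 + 4 = 92 ✓



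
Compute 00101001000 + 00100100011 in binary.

Add column by column from the right: bit + bit + carry-in; write the sum mod 2, carry 1 when the sum is 2 or 3.
carry:  01000000000
        00101001000
+       00100100011
-------------------
       001001101011
(the carry out of the leftmost column, 0, becomes the leading bit)
Decimal check:
  00101001000 = 256 + 64 + 8 = 328
  00100100011 = 256 + 32 + 2 + 1 = 291
  328 + 291 = 619, and 001001101011 = 512 + 64 + 32 + 8 + 2 + 1 = 619 ✓

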